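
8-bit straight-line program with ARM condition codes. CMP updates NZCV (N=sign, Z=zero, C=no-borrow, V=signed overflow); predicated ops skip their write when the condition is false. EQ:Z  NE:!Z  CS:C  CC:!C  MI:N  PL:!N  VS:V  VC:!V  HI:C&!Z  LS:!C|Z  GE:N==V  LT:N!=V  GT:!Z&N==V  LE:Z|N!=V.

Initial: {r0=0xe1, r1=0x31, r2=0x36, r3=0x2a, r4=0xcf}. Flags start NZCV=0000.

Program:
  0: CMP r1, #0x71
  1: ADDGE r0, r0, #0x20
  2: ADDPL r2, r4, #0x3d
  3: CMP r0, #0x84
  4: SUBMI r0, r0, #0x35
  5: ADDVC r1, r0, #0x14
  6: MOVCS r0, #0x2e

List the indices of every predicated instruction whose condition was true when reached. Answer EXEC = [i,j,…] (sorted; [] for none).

EXEC = [5,6]

0: ✓ CMP  NZCV=1000
1: · ADDGE
2: · ADDPL
3: ✓ CMP  NZCV=0010
4: · SUBMI
5: ✓ ADDVC  r1←0xf5
6: ✓ MOVCS  r0←0x2e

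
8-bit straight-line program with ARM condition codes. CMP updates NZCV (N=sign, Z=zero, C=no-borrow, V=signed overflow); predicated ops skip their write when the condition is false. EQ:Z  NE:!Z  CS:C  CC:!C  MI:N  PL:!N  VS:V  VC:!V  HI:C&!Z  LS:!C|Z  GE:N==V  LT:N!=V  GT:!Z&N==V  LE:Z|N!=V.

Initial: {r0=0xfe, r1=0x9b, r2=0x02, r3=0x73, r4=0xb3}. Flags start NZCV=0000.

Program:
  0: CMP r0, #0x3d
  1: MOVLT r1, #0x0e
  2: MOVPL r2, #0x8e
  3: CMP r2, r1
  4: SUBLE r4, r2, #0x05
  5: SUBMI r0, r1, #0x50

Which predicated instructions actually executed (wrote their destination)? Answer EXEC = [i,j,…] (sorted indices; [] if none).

0: ✓ CMP  NZCV=1010
1: ✓ MOVLT  r1←0x0e
2: · MOVPL
3: ✓ CMP  NZCV=1000
4: ✓ SUBLE  r4←0xfd
5: ✓ SUBMI  r0←0xbe

EXEC = [1,4,5]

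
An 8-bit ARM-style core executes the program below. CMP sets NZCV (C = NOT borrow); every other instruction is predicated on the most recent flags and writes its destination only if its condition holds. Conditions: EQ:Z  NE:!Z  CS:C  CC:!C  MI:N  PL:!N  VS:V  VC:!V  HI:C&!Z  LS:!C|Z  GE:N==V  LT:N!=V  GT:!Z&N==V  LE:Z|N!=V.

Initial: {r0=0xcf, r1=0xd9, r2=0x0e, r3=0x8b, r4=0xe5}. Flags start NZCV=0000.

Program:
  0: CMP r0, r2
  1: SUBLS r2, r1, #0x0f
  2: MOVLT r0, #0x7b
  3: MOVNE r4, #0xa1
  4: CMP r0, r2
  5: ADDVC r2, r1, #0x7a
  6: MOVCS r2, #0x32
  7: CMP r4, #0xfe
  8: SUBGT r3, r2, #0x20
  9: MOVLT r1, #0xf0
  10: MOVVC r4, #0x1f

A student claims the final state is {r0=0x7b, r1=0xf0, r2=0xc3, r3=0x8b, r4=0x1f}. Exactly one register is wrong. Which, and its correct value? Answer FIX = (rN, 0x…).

[0] flags=1010 → (cmp)
[1] flags=1010 LS?F → skip
[2] flags=1010 LT?T → r0=0x7b
[3] flags=1010 NE?T → r4=0xa1
[4] flags=0010 → (cmp)
[5] flags=0010 VC?T → r2=0x53
[6] flags=0010 CS?T → r2=0x32
[7] flags=1000 → (cmp)
[8] flags=1000 GT?F → skip
[9] flags=1000 LT?T → r1=0xf0
[10] flags=1000 VC?T → r4=0x1f

FIX = (r2, 0x32)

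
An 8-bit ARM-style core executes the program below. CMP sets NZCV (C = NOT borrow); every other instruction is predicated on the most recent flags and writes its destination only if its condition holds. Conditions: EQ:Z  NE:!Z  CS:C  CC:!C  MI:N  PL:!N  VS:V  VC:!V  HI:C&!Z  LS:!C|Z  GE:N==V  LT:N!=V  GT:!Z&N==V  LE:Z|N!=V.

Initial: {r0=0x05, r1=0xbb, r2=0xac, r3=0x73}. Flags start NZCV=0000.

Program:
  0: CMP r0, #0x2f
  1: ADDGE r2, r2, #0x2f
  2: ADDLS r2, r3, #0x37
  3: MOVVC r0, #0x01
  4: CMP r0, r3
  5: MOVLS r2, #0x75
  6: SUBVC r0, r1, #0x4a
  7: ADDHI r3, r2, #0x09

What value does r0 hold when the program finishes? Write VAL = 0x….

[0] flags=1000 → (cmp)
[1] flags=1000 GE?F → skip
[2] flags=1000 LS?T → r2=0xaa
[3] flags=1000 VC?T → r0=0x01
[4] flags=1000 → (cmp)
[5] flags=1000 LS?T → r2=0x75
[6] flags=1000 VC?T → r0=0x71
[7] flags=1000 HI?F → skip

VAL = 0x71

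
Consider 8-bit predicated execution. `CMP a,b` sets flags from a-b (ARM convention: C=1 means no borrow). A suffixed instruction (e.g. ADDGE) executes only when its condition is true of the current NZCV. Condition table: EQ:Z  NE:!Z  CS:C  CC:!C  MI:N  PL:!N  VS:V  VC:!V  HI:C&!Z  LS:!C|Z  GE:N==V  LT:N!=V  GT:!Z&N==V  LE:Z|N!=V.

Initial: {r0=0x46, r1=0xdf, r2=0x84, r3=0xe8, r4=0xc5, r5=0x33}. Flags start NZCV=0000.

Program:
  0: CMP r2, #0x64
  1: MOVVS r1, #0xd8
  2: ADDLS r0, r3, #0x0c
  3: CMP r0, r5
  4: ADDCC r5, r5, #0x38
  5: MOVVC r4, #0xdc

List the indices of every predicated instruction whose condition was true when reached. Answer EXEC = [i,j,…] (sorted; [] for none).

0: ✓ CMP  NZCV=0011
1: ✓ MOVVS  r1←0xd8
2: · ADDLS
3: ✓ CMP  NZCV=0010
4: · ADDCC
5: ✓ MOVVC  r4←0xdc

EXEC = [1,5]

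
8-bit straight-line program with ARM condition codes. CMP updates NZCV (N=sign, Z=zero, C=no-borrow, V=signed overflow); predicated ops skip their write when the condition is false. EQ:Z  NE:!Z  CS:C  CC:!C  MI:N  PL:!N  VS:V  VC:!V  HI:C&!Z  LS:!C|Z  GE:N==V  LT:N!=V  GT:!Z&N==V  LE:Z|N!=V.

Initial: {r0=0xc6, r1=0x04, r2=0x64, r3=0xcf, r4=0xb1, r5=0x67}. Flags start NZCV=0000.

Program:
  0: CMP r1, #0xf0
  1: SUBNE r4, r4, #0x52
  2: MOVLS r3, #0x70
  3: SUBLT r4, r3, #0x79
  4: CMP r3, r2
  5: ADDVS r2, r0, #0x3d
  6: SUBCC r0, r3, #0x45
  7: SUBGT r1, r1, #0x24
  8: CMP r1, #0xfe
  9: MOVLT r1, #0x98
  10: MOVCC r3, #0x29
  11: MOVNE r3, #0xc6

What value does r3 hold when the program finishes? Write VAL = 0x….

VAL = 0xc6

[0] flags=0000 → (cmp)
[1] flags=0000 NE?T → r4=0x5f
[2] flags=0000 LS?T → r3=0x70
[3] flags=0000 LT?F → skip
[4] flags=0010 → (cmp)
[5] flags=0010 VS?F → skip
[6] flags=0010 CC?F → skip
[7] flags=0010 GT?T → r1=0xe0
[8] flags=1000 → (cmp)
[9] flags=1000 LT?T → r1=0x98
[10] flags=1000 CC?T → r3=0x29
[11] flags=1000 NE?T → r3=0xc6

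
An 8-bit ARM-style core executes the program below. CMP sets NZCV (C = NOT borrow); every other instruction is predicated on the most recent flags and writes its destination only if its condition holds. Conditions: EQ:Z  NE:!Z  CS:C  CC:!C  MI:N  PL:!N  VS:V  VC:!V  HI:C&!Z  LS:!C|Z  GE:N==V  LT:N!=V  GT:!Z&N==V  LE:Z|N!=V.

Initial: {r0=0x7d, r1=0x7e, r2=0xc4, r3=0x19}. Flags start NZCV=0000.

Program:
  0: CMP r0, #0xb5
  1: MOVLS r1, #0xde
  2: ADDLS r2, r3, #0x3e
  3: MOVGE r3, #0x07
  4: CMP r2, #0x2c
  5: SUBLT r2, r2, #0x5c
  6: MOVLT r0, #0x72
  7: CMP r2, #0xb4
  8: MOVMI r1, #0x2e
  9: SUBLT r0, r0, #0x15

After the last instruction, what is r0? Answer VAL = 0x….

VAL = 0x7d

0: ✓ CMP  NZCV=1001
1: ✓ MOVLS  r1←0xde
2: ✓ ADDLS  r2←0x57
3: ✓ MOVGE  r3←0x07
4: ✓ CMP  NZCV=0010
5: · SUBLT
6: · MOVLT
7: ✓ CMP  NZCV=1001
8: ✓ MOVMI  r1←0x2e
9: · SUBLT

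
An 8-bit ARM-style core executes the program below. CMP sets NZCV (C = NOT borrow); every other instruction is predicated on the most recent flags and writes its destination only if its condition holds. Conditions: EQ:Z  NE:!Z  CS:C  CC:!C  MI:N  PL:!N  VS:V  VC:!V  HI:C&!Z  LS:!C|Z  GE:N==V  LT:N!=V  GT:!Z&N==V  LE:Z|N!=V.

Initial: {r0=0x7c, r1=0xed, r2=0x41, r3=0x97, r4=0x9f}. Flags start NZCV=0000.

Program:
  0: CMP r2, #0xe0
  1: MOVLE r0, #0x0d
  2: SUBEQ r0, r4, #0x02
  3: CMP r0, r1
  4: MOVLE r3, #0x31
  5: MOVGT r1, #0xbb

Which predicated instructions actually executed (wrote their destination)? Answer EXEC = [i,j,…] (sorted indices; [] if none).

0: ✓ CMP  NZCV=0000
1: · MOVLE
2: · SUBEQ
3: ✓ CMP  NZCV=1001
4: · MOVLE
5: ✓ MOVGT  r1←0xbb

EXEC = [5]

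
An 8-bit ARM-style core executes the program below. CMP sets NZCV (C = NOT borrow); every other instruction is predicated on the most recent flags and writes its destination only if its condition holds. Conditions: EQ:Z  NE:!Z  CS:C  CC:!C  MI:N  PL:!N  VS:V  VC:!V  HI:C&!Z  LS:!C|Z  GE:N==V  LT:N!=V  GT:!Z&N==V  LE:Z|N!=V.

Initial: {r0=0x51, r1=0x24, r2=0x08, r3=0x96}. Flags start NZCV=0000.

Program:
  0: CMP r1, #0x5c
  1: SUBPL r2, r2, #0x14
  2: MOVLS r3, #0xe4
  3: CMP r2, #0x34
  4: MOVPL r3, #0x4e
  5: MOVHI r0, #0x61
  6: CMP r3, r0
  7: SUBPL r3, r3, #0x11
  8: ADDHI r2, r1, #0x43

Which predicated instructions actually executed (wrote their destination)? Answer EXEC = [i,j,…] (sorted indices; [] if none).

EXEC = [2,8]

0: ✓ CMP  NZCV=1000
1: · SUBPL
2: ✓ MOVLS  r3←0xe4
3: ✓ CMP  NZCV=1000
4: · MOVPL
5: · MOVHI
6: ✓ CMP  NZCV=1010
7: · SUBPL
8: ✓ ADDHI  r2←0x67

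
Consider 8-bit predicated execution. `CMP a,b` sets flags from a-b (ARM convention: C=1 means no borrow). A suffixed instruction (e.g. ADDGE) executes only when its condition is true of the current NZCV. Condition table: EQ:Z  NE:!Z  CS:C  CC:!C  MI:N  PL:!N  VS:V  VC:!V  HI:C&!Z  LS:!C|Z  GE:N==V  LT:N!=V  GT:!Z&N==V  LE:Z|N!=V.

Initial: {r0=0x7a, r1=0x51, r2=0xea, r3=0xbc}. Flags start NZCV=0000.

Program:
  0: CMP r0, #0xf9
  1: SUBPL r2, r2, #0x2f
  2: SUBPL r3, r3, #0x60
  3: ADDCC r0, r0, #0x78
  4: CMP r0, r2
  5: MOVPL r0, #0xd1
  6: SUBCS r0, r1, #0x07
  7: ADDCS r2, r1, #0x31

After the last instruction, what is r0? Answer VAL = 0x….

[0] flags=1001 → (cmp)
[1] flags=1001 PL?F → skip
[2] flags=1001 PL?F → skip
[3] flags=1001 CC?T → r0=0xf2
[4] flags=0010 → (cmp)
[5] flags=0010 PL?T → r0=0xd1
[6] flags=0010 CS?T → r0=0x4a
[7] flags=0010 CS?T → r2=0x82

VAL = 0x4a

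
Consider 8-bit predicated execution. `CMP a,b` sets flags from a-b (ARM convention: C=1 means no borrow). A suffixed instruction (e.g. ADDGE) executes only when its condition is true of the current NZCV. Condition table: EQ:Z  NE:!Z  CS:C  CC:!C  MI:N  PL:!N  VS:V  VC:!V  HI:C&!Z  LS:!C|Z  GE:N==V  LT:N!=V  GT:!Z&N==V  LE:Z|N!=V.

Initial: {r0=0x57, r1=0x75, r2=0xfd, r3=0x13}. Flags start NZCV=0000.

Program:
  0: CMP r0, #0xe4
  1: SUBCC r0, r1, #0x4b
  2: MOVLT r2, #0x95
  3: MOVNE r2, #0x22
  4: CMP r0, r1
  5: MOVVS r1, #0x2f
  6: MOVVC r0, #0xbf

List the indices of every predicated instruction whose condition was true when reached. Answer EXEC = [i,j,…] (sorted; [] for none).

0: ✓ CMP  NZCV=0000
1: ✓ SUBCC  r0←0x2a
2: · MOVLT
3: ✓ MOVNE  r2←0x22
4: ✓ CMP  NZCV=1000
5: · MOVVS
6: ✓ MOVVC  r0←0xbf

EXEC = [1,3,6]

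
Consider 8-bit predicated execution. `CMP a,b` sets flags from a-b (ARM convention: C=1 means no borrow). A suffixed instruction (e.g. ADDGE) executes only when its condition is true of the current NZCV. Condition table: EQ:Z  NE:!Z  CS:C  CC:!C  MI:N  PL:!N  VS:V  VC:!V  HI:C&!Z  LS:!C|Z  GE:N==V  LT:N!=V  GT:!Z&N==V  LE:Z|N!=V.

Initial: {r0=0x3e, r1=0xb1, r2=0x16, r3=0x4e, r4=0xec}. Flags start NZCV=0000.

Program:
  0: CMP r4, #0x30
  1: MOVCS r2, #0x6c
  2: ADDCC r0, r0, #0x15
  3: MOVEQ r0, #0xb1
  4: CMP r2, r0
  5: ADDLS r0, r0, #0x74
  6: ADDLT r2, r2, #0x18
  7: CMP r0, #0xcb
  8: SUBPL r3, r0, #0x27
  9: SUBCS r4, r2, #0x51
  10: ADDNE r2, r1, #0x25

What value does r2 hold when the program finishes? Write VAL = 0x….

VAL = 0xd6

[0] flags=1010 → (cmp)
[1] flags=1010 CS?T → r2=0x6c
[2] flags=1010 CC?F → skip
[3] flags=1010 EQ?F → skip
[4] flags=0010 → (cmp)
[5] flags=0010 LS?F → skip
[6] flags=0010 LT?F → skip
[7] flags=0000 → (cmp)
[8] flags=0000 PL?T → r3=0x17
[9] flags=0000 CS?F → skip
[10] flags=0000 NE?T → r2=0xd6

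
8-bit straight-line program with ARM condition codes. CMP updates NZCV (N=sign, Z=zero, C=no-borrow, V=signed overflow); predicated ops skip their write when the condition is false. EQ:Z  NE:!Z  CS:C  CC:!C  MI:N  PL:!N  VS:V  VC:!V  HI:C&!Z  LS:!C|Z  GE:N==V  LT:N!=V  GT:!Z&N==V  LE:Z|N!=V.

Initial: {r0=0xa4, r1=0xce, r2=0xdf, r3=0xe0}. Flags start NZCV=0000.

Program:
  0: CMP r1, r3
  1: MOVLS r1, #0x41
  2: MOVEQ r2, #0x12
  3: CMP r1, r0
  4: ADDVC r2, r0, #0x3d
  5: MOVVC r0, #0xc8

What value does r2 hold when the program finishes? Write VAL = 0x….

[0] flags=1000 → (cmp)
[1] flags=1000 LS?T → r1=0x41
[2] flags=1000 EQ?F → skip
[3] flags=1001 → (cmp)
[4] flags=1001 VC?F → skip
[5] flags=1001 VC?F → skip

VAL = 0xdf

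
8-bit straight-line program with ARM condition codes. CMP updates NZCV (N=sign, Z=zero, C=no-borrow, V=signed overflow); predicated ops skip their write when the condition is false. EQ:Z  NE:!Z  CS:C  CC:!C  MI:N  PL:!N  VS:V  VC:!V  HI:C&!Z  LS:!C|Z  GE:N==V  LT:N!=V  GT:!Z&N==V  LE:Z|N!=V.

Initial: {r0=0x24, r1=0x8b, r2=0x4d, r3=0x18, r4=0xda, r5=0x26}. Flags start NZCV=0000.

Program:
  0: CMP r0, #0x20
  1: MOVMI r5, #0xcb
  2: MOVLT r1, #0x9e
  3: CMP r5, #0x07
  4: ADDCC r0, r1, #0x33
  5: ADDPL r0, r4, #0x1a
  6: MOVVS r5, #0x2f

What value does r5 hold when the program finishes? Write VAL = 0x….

0: ✓ CMP  NZCV=0010
1: · MOVMI
2: · MOVLT
3: ✓ CMP  NZCV=0010
4: · ADDCC
5: ✓ ADDPL  r0←0xf4
6: · MOVVS

VAL = 0x26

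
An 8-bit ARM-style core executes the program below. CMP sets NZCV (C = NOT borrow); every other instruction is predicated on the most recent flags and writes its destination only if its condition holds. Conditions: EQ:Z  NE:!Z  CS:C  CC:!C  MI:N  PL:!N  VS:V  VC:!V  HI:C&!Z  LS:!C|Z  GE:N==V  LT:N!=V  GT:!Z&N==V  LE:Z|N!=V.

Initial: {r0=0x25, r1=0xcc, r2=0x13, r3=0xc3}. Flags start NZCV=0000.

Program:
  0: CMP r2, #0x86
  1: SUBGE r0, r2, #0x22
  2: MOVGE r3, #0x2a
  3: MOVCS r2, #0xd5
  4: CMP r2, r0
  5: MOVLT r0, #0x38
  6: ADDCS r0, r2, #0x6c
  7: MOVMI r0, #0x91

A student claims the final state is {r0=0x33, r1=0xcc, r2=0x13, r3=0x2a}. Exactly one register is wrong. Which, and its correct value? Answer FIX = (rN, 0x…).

FIX = (r0, 0xf1)

[0] flags=1001 → (cmp)
[1] flags=1001 GE?T → r0=0xf1
[2] flags=1001 GE?T → r3=0x2a
[3] flags=1001 CS?F → skip
[4] flags=0000 → (cmp)
[5] flags=0000 LT?F → skip
[6] flags=0000 CS?F → skip
[7] flags=0000 MI?F → skip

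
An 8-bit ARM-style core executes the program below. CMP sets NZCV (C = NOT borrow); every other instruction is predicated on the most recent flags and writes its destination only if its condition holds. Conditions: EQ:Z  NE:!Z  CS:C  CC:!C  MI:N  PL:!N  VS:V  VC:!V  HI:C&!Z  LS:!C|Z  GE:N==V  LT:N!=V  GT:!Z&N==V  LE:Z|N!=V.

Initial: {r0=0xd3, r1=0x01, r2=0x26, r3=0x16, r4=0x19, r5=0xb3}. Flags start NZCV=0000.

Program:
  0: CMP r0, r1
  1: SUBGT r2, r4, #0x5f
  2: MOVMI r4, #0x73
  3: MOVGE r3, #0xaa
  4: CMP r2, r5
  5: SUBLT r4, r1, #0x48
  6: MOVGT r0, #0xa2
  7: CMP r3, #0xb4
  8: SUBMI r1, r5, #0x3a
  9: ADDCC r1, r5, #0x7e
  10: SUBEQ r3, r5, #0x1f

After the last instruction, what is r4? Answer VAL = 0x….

0: ✓ CMP  NZCV=1010
1: · SUBGT
2: ✓ MOVMI  r4←0x73
3: · MOVGE
4: ✓ CMP  NZCV=0000
5: · SUBLT
6: ✓ MOVGT  r0←0xa2
7: ✓ CMP  NZCV=0000
8: · SUBMI
9: ✓ ADDCC  r1←0x31
10: · SUBEQ

VAL = 0x73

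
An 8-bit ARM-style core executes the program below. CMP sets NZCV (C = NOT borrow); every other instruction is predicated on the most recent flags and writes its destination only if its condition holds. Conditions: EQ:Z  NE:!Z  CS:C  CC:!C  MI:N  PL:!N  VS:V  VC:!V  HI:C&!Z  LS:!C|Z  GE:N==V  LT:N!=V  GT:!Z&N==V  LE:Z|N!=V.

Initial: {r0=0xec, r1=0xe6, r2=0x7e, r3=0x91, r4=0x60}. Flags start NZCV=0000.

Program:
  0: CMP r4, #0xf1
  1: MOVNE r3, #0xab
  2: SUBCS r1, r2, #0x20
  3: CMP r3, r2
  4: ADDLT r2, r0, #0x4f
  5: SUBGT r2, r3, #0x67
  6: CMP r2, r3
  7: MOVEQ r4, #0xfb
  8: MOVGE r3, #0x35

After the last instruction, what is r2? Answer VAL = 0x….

[0] flags=0000 → (cmp)
[1] flags=0000 NE?T → r3=0xab
[2] flags=0000 CS?F → skip
[3] flags=0011 → (cmp)
[4] flags=0011 LT?T → r2=0x3b
[5] flags=0011 GT?F → skip
[6] flags=1001 → (cmp)
[7] flags=1001 EQ?F → skip
[8] flags=1001 GE?T → r3=0x35

VAL = 0x3b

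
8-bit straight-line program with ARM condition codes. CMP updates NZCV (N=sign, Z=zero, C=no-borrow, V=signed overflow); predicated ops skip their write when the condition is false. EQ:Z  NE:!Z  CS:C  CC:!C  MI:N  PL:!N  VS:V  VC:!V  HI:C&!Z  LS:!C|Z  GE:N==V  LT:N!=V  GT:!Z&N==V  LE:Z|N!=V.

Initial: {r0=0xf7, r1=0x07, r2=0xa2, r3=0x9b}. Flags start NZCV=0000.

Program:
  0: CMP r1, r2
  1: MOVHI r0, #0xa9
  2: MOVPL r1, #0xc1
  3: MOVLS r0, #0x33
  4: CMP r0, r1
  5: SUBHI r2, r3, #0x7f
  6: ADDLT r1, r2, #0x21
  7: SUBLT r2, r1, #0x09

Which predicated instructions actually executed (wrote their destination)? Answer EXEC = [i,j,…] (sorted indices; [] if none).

[0] flags=0000 → (cmp)
[1] flags=0000 HI?F → skip
[2] flags=0000 PL?T → r1=0xc1
[3] flags=0000 LS?T → r0=0x33
[4] flags=0000 → (cmp)
[5] flags=0000 HI?F → skip
[6] flags=0000 LT?F → skip
[7] flags=0000 LT?F → skip

EXEC = [2,3]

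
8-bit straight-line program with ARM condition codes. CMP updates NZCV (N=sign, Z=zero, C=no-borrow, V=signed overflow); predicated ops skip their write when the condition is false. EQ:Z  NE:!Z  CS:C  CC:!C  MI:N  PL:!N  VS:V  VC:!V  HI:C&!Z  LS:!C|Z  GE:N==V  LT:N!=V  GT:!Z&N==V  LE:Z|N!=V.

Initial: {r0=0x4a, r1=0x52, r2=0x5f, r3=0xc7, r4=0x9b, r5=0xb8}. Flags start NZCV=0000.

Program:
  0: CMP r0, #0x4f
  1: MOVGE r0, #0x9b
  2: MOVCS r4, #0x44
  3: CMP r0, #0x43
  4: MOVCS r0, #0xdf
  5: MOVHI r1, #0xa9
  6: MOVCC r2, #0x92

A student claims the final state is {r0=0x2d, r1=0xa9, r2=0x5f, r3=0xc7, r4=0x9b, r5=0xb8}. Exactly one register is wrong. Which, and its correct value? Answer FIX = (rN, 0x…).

0: ✓ CMP  NZCV=1000
1: · MOVGE
2: · MOVCS
3: ✓ CMP  NZCV=0010
4: ✓ MOVCS  r0←0xdf
5: ✓ MOVHI  r1←0xa9
6: · MOVCC

FIX = (r0, 0xdf)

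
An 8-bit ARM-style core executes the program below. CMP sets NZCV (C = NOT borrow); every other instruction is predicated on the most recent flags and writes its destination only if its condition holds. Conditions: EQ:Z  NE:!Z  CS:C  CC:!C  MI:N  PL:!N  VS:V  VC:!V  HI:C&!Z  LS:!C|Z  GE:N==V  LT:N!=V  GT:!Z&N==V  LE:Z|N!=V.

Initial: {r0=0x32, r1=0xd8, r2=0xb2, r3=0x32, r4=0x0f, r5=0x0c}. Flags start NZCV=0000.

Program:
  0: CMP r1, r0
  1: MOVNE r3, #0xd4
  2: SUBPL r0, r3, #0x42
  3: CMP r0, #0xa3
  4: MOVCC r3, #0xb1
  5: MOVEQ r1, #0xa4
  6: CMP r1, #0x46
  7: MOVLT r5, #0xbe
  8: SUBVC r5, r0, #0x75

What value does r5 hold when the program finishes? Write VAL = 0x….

VAL = 0xbd

0: ✓ CMP  NZCV=1010
1: ✓ MOVNE  r3←0xd4
2: · SUBPL
3: ✓ CMP  NZCV=1001
4: ✓ MOVCC  r3←0xb1
5: · MOVEQ
6: ✓ CMP  NZCV=1010
7: ✓ MOVLT  r5←0xbe
8: ✓ SUBVC  r5←0xbd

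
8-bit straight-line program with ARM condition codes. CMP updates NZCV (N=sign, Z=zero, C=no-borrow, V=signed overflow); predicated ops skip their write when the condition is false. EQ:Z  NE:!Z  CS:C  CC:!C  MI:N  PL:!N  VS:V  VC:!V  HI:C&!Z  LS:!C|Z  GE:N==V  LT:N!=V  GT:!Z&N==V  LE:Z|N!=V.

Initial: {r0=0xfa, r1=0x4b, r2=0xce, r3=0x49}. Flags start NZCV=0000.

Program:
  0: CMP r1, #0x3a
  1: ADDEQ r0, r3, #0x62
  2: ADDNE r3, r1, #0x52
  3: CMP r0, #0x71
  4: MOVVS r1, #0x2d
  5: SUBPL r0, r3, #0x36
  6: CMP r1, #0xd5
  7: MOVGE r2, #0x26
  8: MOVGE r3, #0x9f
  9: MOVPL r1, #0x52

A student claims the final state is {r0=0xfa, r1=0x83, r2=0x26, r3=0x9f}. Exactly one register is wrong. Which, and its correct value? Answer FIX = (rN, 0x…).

[0] flags=0010 → (cmp)
[1] flags=0010 EQ?F → skip
[2] flags=0010 NE?T → r3=0x9d
[3] flags=1010 → (cmp)
[4] flags=1010 VS?F → skip
[5] flags=1010 PL?F → skip
[6] flags=0000 → (cmp)
[7] flags=0000 GE?T → r2=0x26
[8] flags=0000 GE?T → r3=0x9f
[9] flags=0000 PL?T → r1=0x52

FIX = (r1, 0x52)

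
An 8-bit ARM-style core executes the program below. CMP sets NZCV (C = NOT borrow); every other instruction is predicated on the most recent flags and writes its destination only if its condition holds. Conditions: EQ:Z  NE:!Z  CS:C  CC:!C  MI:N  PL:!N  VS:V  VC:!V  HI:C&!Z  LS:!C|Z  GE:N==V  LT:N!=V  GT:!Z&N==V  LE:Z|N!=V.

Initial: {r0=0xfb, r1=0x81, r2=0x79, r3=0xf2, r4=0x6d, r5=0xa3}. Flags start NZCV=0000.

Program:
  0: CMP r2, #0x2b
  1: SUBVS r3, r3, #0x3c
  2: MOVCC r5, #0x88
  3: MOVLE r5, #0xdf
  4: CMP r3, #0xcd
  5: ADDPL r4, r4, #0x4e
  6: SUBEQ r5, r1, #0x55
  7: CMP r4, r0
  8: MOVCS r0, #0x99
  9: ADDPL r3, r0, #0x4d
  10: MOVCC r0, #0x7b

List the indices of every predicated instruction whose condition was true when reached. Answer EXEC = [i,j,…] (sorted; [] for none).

EXEC = [5,10]

[0] flags=0010 → (cmp)
[1] flags=0010 VS?F → skip
[2] flags=0010 CC?F → skip
[3] flags=0010 LE?F → skip
[4] flags=0010 → (cmp)
[5] flags=0010 PL?T → r4=0xbb
[6] flags=0010 EQ?F → skip
[7] flags=1000 → (cmp)
[8] flags=1000 CS?F → skip
[9] flags=1000 PL?F → skip
[10] flags=1000 CC?T → r0=0x7b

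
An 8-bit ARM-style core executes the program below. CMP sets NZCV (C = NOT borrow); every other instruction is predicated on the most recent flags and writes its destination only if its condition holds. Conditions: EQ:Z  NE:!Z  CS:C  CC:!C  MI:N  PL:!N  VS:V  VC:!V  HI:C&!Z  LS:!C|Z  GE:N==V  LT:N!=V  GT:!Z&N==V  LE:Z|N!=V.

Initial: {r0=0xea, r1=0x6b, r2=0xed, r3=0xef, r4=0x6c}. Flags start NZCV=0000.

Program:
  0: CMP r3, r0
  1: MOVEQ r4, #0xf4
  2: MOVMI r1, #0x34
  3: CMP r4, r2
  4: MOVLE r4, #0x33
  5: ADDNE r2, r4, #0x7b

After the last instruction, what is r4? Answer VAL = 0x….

[0] flags=0010 → (cmp)
[1] flags=0010 EQ?F → skip
[2] flags=0010 MI?F → skip
[3] flags=0000 → (cmp)
[4] flags=0000 LE?F → skip
[5] flags=0000 NE?T → r2=0xe7

VAL = 0x6c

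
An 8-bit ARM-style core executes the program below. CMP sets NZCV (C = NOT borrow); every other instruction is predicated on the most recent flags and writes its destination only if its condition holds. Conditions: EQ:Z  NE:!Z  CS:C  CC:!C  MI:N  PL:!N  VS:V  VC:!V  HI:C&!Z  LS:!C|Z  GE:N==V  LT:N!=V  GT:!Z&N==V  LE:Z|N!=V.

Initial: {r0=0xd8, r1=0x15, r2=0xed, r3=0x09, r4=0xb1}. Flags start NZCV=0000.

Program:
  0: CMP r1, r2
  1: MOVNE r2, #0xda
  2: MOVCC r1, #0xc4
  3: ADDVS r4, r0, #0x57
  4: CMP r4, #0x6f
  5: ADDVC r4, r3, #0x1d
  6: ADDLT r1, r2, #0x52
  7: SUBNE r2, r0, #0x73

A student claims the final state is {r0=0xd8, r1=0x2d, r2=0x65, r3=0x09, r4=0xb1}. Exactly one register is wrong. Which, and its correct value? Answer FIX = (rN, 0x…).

FIX = (r1, 0x2c)

0: ✓ CMP  NZCV=0000
1: ✓ MOVNE  r2←0xda
2: ✓ MOVCC  r1←0xc4
3: · ADDVS
4: ✓ CMP  NZCV=0011
5: · ADDVC
6: ✓ ADDLT  r1←0x2c
7: ✓ SUBNE  r2←0x65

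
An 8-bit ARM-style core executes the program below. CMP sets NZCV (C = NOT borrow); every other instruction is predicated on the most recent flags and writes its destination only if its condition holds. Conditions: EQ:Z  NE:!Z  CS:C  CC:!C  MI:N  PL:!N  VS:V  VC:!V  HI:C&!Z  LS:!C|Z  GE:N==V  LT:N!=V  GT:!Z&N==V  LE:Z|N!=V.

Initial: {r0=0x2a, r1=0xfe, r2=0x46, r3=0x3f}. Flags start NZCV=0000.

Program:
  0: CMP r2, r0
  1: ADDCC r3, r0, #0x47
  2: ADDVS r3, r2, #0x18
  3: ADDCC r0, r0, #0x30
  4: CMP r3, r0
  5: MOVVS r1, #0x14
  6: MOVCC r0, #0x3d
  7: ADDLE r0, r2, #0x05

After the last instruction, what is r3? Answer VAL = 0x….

VAL = 0x3f

[0] flags=0010 → (cmp)
[1] flags=0010 CC?F → skip
[2] flags=0010 VS?F → skip
[3] flags=0010 CC?F → skip
[4] flags=0010 → (cmp)
[5] flags=0010 VS?F → skip
[6] flags=0010 CC?F → skip
[7] flags=0010 LE?F → skip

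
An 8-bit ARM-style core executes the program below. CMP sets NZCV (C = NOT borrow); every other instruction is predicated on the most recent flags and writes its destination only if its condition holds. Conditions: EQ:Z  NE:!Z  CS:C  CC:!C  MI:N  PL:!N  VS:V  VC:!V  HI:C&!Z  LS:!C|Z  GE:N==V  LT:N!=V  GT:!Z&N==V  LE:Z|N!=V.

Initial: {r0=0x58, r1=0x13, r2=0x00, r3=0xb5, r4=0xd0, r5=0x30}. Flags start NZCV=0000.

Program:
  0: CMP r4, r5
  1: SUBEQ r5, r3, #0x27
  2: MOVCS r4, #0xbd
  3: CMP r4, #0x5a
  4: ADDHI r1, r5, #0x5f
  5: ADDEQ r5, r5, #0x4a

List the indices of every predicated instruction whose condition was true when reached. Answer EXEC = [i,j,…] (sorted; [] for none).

EXEC = [2,4]

[0] flags=1010 → (cmp)
[1] flags=1010 EQ?F → skip
[2] flags=1010 CS?T → r4=0xbd
[3] flags=0011 → (cmp)
[4] flags=0011 HI?T → r1=0x8f
[5] flags=0011 EQ?F → skip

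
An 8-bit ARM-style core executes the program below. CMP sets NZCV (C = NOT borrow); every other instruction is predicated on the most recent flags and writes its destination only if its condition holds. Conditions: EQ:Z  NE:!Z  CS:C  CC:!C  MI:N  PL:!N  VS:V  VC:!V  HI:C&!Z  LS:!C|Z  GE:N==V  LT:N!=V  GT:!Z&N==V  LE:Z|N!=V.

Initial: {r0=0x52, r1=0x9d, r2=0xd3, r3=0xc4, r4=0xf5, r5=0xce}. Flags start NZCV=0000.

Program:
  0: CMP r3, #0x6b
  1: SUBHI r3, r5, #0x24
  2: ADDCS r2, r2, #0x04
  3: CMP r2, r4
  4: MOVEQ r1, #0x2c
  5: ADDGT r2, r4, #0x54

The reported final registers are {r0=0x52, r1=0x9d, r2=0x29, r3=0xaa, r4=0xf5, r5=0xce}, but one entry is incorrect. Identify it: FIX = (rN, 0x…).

FIX = (r2, 0xd7)

[0] flags=0011 → (cmp)
[1] flags=0011 HI?T → r3=0xaa
[2] flags=0011 CS?T → r2=0xd7
[3] flags=1000 → (cmp)
[4] flags=1000 EQ?F → skip
[5] flags=1000 GT?F → skip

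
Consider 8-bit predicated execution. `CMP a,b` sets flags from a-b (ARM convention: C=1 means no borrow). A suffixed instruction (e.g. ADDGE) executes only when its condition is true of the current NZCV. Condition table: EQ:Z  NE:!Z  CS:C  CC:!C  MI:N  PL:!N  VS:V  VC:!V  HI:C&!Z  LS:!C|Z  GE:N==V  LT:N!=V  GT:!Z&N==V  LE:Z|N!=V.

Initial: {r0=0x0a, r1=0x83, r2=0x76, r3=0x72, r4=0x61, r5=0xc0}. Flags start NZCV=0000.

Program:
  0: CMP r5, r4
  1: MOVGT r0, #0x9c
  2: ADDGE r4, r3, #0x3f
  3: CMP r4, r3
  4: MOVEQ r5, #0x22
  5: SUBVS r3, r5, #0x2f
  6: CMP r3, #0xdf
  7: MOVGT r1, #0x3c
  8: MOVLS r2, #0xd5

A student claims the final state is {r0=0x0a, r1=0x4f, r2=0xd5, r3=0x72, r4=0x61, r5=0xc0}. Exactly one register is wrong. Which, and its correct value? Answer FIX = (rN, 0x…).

0: ✓ CMP  NZCV=0011
1: · MOVGT
2: · ADDGE
3: ✓ CMP  NZCV=1000
4: · MOVEQ
5: · SUBVS
6: ✓ CMP  NZCV=1001
7: ✓ MOVGT  r1←0x3c
8: ✓ MOVLS  r2←0xd5

FIX = (r1, 0x3c)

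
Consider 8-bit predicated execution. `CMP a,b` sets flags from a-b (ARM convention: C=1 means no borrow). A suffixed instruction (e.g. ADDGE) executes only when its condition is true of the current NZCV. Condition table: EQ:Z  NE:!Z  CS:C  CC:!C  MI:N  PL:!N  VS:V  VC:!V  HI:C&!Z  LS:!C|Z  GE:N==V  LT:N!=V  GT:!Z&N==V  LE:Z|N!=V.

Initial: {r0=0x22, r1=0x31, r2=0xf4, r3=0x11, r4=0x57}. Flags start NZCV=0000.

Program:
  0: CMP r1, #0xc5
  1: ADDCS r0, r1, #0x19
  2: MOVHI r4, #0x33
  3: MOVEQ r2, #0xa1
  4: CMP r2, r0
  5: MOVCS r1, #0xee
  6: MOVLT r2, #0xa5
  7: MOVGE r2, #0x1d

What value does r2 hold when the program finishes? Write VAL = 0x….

VAL = 0xa5

0: ✓ CMP  NZCV=0000
1: · ADDCS
2: · MOVHI
3: · MOVEQ
4: ✓ CMP  NZCV=1010
5: ✓ MOVCS  r1←0xee
6: ✓ MOVLT  r2←0xa5
7: · MOVGE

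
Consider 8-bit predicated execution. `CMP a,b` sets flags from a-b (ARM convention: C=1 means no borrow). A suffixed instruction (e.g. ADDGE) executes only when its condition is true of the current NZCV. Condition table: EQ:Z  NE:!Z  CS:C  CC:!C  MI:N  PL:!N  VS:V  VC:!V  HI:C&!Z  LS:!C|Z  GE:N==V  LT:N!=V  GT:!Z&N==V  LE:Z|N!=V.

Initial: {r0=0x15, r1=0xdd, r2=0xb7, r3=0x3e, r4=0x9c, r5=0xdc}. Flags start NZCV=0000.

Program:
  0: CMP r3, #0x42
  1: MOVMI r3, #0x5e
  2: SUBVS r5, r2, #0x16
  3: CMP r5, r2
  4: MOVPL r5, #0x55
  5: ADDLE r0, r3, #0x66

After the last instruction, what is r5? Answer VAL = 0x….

[0] flags=1000 → (cmp)
[1] flags=1000 MI?T → r3=0x5e
[2] flags=1000 VS?F → skip
[3] flags=0010 → (cmp)
[4] flags=0010 PL?T → r5=0x55
[5] flags=0010 LE?F → skip

VAL = 0x55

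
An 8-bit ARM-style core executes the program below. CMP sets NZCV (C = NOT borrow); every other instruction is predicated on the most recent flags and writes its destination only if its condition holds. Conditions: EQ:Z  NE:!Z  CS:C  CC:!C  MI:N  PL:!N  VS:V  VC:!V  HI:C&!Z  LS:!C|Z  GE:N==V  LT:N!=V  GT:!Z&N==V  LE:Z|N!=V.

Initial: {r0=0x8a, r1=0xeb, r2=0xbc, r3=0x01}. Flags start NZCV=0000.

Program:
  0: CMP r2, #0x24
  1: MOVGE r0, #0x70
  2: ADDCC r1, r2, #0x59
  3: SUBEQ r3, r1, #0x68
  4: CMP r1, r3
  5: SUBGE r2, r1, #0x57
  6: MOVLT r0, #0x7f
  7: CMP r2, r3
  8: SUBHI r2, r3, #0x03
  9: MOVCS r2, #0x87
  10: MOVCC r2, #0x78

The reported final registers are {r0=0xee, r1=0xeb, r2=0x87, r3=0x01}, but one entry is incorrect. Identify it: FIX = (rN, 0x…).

FIX = (r0, 0x7f)

0: ✓ CMP  NZCV=1010
1: · MOVGE
2: · ADDCC
3: · SUBEQ
4: ✓ CMP  NZCV=1010
5: · SUBGE
6: ✓ MOVLT  r0←0x7f
7: ✓ CMP  NZCV=1010
8: ✓ SUBHI  r2←0xfe
9: ✓ MOVCS  r2←0x87
10: · MOVCC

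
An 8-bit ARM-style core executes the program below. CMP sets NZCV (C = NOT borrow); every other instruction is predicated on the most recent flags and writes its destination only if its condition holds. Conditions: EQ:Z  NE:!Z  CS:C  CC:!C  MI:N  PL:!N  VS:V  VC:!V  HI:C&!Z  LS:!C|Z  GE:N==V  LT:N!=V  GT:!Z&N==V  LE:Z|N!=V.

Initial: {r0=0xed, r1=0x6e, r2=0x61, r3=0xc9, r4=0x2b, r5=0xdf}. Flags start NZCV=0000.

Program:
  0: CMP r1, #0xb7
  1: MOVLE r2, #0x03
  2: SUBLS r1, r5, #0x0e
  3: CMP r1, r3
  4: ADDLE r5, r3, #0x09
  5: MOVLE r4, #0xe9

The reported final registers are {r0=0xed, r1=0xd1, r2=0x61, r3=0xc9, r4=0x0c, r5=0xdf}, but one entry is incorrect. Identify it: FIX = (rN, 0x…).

[0] flags=1001 → (cmp)
[1] flags=1001 LE?F → skip
[2] flags=1001 LS?T → r1=0xd1
[3] flags=0010 → (cmp)
[4] flags=0010 LE?F → skip
[5] flags=0010 LE?F → skip

FIX = (r4, 0x2b)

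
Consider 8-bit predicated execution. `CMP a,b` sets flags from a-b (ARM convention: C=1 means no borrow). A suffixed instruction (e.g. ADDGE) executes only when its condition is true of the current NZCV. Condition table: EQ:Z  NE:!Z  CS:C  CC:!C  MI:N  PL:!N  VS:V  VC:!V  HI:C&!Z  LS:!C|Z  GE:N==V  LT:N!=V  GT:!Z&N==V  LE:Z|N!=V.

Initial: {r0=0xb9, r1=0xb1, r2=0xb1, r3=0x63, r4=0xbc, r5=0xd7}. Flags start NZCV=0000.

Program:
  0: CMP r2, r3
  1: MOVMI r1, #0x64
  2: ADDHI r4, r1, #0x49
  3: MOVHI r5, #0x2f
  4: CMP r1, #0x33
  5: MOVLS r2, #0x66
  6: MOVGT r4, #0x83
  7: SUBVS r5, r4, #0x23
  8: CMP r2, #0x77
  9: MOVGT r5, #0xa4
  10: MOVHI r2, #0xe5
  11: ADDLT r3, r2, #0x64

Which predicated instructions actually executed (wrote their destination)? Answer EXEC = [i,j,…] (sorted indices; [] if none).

[0] flags=0011 → (cmp)
[1] flags=0011 MI?F → skip
[2] flags=0011 HI?T → r4=0xfa
[3] flags=0011 HI?T → r5=0x2f
[4] flags=0011 → (cmp)
[5] flags=0011 LS?F → skip
[6] flags=0011 GT?F → skip
[7] flags=0011 VS?T → r5=0xd7
[8] flags=0011 → (cmp)
[9] flags=0011 GT?F → skip
[10] flags=0011 HI?T → r2=0xe5
[11] flags=0011 LT?T → r3=0x49

EXEC = [2,3,7,10,11]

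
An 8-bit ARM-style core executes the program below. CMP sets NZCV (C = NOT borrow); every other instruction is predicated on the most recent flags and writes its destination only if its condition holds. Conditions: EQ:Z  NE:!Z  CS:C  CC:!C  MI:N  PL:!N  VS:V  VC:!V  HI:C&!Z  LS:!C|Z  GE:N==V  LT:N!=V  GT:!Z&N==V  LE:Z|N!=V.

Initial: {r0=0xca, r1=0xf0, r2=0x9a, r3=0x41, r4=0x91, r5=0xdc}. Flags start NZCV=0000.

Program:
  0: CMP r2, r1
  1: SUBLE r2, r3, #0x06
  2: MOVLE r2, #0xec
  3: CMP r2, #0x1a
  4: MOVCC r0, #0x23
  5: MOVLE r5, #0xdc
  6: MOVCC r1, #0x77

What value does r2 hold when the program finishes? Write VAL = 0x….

[0] flags=1000 → (cmp)
[1] flags=1000 LE?T → r2=0x3b
[2] flags=1000 LE?T → r2=0xec
[3] flags=1010 → (cmp)
[4] flags=1010 CC?F → skip
[5] flags=1010 LE?T → r5=0xdc
[6] flags=1010 CC?F → skip

VAL = 0xec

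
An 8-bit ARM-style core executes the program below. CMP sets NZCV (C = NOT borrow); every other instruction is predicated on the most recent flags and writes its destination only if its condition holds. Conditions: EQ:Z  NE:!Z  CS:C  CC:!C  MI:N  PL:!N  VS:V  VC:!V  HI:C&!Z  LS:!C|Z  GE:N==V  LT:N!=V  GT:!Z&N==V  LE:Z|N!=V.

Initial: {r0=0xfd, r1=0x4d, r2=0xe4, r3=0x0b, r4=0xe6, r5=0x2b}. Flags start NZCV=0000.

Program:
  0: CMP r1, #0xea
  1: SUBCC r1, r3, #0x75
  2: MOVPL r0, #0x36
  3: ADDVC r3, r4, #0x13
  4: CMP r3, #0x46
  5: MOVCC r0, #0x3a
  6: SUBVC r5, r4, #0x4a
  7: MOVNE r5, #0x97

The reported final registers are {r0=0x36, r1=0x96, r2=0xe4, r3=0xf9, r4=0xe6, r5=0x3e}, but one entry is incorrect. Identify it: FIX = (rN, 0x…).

FIX = (r5, 0x97)

0: ✓ CMP  NZCV=0000
1: ✓ SUBCC  r1←0x96
2: ✓ MOVPL  r0←0x36
3: ✓ ADDVC  r3←0xf9
4: ✓ CMP  NZCV=1010
5: · MOVCC
6: ✓ SUBVC  r5←0x9c
7: ✓ MOVNE  r5←0x97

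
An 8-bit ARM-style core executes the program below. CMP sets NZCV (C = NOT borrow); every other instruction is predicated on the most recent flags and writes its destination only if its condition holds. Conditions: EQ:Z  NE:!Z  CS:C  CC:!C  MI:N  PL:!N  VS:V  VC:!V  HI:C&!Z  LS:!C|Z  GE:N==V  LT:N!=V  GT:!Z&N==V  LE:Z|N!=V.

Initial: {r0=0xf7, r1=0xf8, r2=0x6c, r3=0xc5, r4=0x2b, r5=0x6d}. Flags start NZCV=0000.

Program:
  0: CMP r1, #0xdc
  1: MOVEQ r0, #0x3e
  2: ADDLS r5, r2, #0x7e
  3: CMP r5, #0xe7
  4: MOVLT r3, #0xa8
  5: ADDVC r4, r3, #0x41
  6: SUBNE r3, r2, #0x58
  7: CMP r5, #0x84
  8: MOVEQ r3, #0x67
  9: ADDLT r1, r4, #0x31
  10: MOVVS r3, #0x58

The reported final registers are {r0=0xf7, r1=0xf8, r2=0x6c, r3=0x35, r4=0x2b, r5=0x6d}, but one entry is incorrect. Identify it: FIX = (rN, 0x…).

[0] flags=0010 → (cmp)
[1] flags=0010 EQ?F → skip
[2] flags=0010 LS?F → skip
[3] flags=1001 → (cmp)
[4] flags=1001 LT?F → skip
[5] flags=1001 VC?F → skip
[6] flags=1001 NE?T → r3=0x14
[7] flags=1001 → (cmp)
[8] flags=1001 EQ?F → skip
[9] flags=1001 LT?F → skip
[10] flags=1001 VS?T → r3=0x58

FIX = (r3, 0x58)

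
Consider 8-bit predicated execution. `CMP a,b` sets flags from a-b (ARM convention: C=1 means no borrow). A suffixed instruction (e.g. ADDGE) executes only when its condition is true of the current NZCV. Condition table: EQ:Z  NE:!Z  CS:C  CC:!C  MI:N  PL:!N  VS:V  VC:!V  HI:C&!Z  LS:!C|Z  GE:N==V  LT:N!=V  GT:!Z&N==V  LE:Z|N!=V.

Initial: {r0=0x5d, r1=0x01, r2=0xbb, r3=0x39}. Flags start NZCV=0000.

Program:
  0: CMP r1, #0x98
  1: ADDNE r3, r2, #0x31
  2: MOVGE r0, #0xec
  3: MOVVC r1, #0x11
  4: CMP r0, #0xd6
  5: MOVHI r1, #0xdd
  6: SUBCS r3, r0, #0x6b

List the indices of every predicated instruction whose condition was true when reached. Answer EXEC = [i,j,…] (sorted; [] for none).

EXEC = [1,2,3,5,6]

0: ✓ CMP  NZCV=0000
1: ✓ ADDNE  r3←0xec
2: ✓ MOVGE  r0←0xec
3: ✓ MOVVC  r1←0x11
4: ✓ CMP  NZCV=0010
5: ✓ MOVHI  r1←0xdd
6: ✓ SUBCS  r3←0x81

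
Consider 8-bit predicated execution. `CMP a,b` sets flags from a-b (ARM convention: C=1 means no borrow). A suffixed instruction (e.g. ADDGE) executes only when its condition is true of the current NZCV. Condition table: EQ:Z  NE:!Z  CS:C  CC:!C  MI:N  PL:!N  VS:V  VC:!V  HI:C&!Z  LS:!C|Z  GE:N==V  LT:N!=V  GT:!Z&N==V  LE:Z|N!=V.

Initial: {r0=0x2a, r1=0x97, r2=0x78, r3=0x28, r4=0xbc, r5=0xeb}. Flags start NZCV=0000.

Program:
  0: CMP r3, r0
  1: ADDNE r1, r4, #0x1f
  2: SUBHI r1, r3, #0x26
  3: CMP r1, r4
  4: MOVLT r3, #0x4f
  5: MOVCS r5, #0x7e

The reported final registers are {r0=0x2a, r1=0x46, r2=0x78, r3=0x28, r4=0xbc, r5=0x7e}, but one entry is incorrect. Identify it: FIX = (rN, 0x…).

[0] flags=1000 → (cmp)
[1] flags=1000 NE?T → r1=0xdb
[2] flags=1000 HI?F → skip
[3] flags=0010 → (cmp)
[4] flags=0010 LT?F → skip
[5] flags=0010 CS?T → r5=0x7e

FIX = (r1, 0xdb)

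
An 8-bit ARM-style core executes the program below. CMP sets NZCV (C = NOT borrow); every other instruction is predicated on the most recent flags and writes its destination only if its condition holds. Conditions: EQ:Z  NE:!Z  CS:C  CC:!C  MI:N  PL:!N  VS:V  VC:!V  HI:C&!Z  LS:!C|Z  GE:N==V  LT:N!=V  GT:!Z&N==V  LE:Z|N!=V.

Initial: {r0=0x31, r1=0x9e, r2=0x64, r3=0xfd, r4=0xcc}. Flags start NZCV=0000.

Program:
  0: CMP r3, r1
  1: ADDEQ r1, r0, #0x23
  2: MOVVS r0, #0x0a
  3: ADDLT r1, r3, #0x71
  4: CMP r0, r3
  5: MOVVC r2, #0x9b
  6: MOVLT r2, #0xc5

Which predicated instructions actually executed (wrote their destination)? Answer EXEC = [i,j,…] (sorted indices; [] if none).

0: ✓ CMP  NZCV=0010
1: · ADDEQ
2: · MOVVS
3: · ADDLT
4: ✓ CMP  NZCV=0000
5: ✓ MOVVC  r2←0x9b
6: · MOVLT

EXEC = [5]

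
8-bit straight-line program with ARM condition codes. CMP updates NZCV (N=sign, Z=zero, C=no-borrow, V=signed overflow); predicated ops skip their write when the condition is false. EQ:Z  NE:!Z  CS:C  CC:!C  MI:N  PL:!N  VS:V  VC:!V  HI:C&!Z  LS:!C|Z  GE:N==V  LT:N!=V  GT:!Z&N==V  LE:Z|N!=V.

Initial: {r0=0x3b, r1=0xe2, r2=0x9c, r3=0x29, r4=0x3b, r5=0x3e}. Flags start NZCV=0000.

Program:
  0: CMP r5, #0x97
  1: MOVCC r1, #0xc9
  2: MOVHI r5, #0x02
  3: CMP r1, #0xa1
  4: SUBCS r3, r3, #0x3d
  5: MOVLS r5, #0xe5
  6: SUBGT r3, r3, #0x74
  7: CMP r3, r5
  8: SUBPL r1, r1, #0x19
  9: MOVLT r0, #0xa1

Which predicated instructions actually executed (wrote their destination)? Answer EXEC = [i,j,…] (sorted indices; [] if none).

EXEC = [1,4,6,8]

0: ✓ CMP  NZCV=1001
1: ✓ MOVCC  r1←0xc9
2: · MOVHI
3: ✓ CMP  NZCV=0010
4: ✓ SUBCS  r3←0xec
5: · MOVLS
6: ✓ SUBGT  r3←0x78
7: ✓ CMP  NZCV=0010
8: ✓ SUBPL  r1←0xb0
9: · MOVLT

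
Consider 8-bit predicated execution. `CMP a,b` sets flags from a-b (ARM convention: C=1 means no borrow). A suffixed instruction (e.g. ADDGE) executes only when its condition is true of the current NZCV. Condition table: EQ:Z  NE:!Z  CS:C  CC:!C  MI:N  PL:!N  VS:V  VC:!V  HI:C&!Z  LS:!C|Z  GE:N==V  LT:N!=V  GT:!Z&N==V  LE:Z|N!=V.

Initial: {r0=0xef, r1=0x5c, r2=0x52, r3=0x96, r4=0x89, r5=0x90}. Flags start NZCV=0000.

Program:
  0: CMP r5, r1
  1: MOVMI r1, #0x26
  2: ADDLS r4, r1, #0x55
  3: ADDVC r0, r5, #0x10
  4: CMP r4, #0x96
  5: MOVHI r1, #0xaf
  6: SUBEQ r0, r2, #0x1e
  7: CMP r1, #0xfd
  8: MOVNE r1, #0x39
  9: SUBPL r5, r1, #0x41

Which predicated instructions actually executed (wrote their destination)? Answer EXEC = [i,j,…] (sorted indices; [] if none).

EXEC = [8,9]

[0] flags=0011 → (cmp)
[1] flags=0011 MI?F → skip
[2] flags=0011 LS?F → skip
[3] flags=0011 VC?F → skip
[4] flags=1000 → (cmp)
[5] flags=1000 HI?F → skip
[6] flags=1000 EQ?F → skip
[7] flags=0000 → (cmp)
[8] flags=0000 NE?T → r1=0x39
[9] flags=0000 PL?T → r5=0xf8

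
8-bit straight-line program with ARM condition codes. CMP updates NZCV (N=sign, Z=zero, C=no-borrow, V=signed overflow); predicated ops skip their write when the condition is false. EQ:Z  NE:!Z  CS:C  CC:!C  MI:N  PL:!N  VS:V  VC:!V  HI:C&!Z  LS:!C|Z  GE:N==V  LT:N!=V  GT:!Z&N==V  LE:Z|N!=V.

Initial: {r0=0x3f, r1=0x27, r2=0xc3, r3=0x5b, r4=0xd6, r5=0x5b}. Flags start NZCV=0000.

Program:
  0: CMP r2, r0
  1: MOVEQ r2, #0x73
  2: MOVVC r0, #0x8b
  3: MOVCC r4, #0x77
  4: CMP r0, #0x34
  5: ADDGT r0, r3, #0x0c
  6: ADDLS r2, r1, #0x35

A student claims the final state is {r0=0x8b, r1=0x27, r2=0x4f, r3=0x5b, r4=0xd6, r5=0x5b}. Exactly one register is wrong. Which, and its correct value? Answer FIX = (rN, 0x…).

[0] flags=1010 → (cmp)
[1] flags=1010 EQ?F → skip
[2] flags=1010 VC?T → r0=0x8b
[3] flags=1010 CC?F → skip
[4] flags=0011 → (cmp)
[5] flags=0011 GT?F → skip
[6] flags=0011 LS?F → skip

FIX = (r2, 0xc3)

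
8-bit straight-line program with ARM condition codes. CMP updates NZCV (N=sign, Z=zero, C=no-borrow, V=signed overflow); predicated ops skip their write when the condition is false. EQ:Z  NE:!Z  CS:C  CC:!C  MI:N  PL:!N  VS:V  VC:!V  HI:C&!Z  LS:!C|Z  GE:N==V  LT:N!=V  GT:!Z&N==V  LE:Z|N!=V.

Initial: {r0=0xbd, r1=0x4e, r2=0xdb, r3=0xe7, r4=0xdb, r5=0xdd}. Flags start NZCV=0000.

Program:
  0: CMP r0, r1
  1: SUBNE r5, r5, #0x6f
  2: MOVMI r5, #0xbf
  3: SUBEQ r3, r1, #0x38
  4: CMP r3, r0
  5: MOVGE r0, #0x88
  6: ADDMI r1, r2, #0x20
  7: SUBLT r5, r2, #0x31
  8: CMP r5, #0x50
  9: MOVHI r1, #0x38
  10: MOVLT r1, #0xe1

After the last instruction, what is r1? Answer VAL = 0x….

0: ✓ CMP  NZCV=0011
1: ✓ SUBNE  r5←0x6e
2: · MOVMI
3: · SUBEQ
4: ✓ CMP  NZCV=0010
5: ✓ MOVGE  r0←0x88
6: · ADDMI
7: · SUBLT
8: ✓ CMP  NZCV=0010
9: ✓ MOVHI  r1←0x38
10: · MOVLT

VAL = 0x38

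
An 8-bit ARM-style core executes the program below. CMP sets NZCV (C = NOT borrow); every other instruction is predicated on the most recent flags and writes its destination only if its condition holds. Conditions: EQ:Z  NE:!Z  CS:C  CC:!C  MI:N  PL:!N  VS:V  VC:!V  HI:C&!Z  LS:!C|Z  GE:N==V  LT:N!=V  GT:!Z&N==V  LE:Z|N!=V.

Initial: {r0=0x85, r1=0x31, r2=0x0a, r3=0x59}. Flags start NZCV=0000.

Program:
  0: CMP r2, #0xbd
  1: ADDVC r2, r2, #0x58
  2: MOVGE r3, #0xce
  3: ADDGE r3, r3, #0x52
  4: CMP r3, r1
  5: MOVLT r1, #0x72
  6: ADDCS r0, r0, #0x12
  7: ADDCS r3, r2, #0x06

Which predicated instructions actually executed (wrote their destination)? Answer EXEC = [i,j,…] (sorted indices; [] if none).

EXEC = [1,2,3,5]

[0] flags=0000 → (cmp)
[1] flags=0000 VC?T → r2=0x62
[2] flags=0000 GE?T → r3=0xce
[3] flags=0000 GE?T → r3=0x20
[4] flags=1000 → (cmp)
[5] flags=1000 LT?T → r1=0x72
[6] flags=1000 CS?F → skip
[7] flags=1000 CS?F → skip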